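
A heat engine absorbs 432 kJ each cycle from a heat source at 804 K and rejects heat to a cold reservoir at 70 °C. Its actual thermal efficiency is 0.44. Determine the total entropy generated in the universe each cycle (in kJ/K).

ΔS_univ ≈ 0.168 kJ/K

T_C = 70 °C → 70 + 273.15 = 343.15 K.
W = η·Q_H = 0.44 × 432 = 190.1 kJ, so Q_C = Q_H − W = 241.9 kJ.
Entropy balance on the reservoirs: −Q_H/T_H = -0.5373 kJ/K, +Q_C/T_C = 0.7050 kJ/K.
ΔS_univ = −Q_H/T_H + Q_C/T_C = 0.168 kJ/K (> 0, since η = 0.44 < η_Carnot = 0.573).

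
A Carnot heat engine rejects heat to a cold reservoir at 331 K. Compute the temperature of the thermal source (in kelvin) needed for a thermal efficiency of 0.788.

T_H ≈ 1560 K

From η = 1 − T_C/T_H, solving for T_H gives T_H = T_C/(1 − η) = 331.00/(1 − 0.788) = 1560 K.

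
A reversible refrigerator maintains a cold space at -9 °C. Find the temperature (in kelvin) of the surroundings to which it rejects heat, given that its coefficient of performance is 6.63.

T_H ≈ 304 K

T_C = -9 °C → -9 + 273.15 = 264.15 K.
COP_R = T_C/(T_H − T_C) ⇒ T_H = T_C·(1 + 1/COP_R) = 264.15 × (1 + 1/6.63) = 304 K.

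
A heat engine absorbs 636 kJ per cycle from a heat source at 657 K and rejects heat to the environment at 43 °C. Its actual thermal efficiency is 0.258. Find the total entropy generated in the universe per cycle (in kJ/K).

ΔS_univ ≈ 0.525 kJ/K

T_C = 43 °C → 43 + 273.15 = 316.15 K.
W = η·Q_H = 0.258 × 636 = 164.1 kJ, so Q_C = Q_H − W = 471.9 kJ.
Reservoir entropy changes: ΔS_H = −Q_H/T_H = −636/657.00 = -0.9680 kJ/K and ΔS_C = +Q_C/T_C = 471.9/316.15 = 1.493 kJ/K.
ΔS_univ = −Q_H/T_H + Q_C/T_C = 0.525 kJ/K (> 0, since η = 0.258 < η_Carnot = 0.519).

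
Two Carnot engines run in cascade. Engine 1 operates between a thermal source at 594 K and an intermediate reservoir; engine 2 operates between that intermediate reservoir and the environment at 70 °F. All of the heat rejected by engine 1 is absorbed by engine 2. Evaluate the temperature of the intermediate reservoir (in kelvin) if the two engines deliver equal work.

T_m ≈ 444 K

T_C = 70 °F → (70 − 32) × 5/9 = 21.11 °C = 294.26 K.
For reversible stages Q_m = Q_H·(T_m/T_H). Setting W₁ = Q_H(1 − T_m/T_H) equal to W₂ = Q_m(1 − T_C/T_m) = Q_H·(T_m − T_C)/T_H gives T_H − T_m = T_m − T_C, so T_m = (T_H + T_C)/2 = (594.00 + 294.26)/2 = 444 K.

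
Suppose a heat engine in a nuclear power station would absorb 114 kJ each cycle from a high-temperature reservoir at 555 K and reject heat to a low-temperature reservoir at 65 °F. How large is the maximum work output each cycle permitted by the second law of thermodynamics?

W_max ≈ 54.1 kJ

T_C = 65 °F → (65 − 32) × 5/9 = 18.33 °C = 291.48 K.
No engine can exceed the Carnot limit: η_max = 1 − T_C/T_H = 1 − 291.48/555.00 = 0.4748.
W_max = η_max · Q_H = 0.4748 × 114 = 54.1 kJ.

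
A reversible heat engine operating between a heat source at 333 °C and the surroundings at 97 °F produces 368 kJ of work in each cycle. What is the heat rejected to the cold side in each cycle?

Q_C ≈ 383.3 kJ

T_H = 333 °C → 333 + 273.15 = 606.15 K.
T_C = 97 °F → (97 − 32) × 5/9 = 36.11 °C = 309.26 K.
η_rev = 1 − T_C/T_H = 1 − 309.26/606.15 = 0.4898.
Since Q_C/Q_H = T_C/T_H and Q_H = W/η, Q_C = W·T_C/(T_H − T_C) = 368 × 309.26/296.89 = 383.3 kJ.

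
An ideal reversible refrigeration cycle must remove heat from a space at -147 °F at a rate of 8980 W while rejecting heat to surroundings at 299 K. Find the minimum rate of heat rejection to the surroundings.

Q̇_H ≈ 15460 W

T_C = -147 °F → (-147 − 32) × 5/9 = -99.44 °C = 173.71 K.
For a reversible cycle Q_H/Q_C = T_H/T_C, so Q_H = Q_C·T_H/T_C = 8980 × 299.00/173.71 = 15460 W.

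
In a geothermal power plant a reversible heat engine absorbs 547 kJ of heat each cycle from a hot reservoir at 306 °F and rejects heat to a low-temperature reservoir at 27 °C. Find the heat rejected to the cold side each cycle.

Q_C ≈ 386 kJ

T_H = 306 °F → (306 − 32) × 5/9 = 152.22 °C = 425.37 K.
T_C = 27 °C → 27 + 273.15 = 300.15 K.
η_rev = 1 − T_C/T_H = 1 − 300.15/425.37 = 0.2944.
For a reversible cycle Q_C/Q_H = T_C/T_H, so Q_C = 547 × 300.15/425.37 = 386 kJ.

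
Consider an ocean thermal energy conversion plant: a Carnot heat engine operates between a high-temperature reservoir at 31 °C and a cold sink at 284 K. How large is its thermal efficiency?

T_H = 31 °C → 31 + 273.15 = 304.15 K.
Since the cycle is reversible, η = 1 − T_C/T_H = 1 − 284.00/304.15 = 0.0663.

η ≈ 0.0663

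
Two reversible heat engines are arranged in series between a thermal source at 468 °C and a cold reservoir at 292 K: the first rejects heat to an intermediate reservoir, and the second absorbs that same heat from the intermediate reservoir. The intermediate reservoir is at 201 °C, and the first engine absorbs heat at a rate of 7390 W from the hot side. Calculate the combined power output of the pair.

Ẇ_total ≈ 4480 W

T_H = 468 °C → 468 + 273.15 = 741.15 K.
Two reversible stages in series are equivalent to a single Carnot engine between T_H and T_C, so η_total = 1 − T_C/T_H = 1 − 292.00/741.15 = 0.6060.
W_total = η_total · Q_H = 0.6060 × 7390 = 4480 W.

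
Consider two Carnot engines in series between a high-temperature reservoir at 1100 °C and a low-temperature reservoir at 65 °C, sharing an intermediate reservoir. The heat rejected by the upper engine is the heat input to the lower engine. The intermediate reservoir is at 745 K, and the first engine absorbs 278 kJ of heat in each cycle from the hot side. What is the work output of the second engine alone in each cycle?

T_H = 1100 °C → 1100 + 273.15 = 1373.15 K.
T_C = 65 °C → 65 + 273.15 = 338.15 K.
Heat entering the second stage: Q_m = Q_H·(T_m/T_H) = 278 × 745.00/1373.15 = 151 kJ.
Second-stage efficiency η₂ = 1 − T_C/T_m = 1 − 338.15/745.00 = 0.5461, so W₂ = η₂·Q_m = 82.4 kJ.

W₂ ≈ 82.4 kJ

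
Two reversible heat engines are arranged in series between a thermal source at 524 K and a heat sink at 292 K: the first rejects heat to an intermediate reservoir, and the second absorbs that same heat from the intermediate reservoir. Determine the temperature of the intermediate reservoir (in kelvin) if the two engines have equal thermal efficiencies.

T_m ≈ 391 K

Equal efficiencies require 1 − T_m/T_H = 1 − T_C/T_m, i.e. T_m/T_H = T_C/T_m, so T_m = √(T_H·T_C) = √(524.00 × 292.00) = 391 K.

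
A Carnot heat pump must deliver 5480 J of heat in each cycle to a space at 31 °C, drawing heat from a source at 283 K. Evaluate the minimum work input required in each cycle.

T_H = 31 °C → 31 + 273.15 = 304.15 K.
COP_HP = T_H/(T_H − T_C) = 304.15/21.15 = 14.3806.
W = Q_H/COP_HP = 5480/14.3806 = 381 J.

W_in ≈ 381 J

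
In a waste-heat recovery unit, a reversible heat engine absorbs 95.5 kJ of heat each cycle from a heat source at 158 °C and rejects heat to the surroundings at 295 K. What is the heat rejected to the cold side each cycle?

T_H = 158 °C → 158 + 273.15 = 431.15 K.
Since the cycle is reversible, η = 1 − T_C/T_H = 1 − 295.00/431.15 = 0.3158.
For a reversible cycle Q_C/Q_H = T_C/T_H, so Q_C = 95.5 × 295.00/431.15 = 65.34 kJ.

Q_C ≈ 65.34 kJ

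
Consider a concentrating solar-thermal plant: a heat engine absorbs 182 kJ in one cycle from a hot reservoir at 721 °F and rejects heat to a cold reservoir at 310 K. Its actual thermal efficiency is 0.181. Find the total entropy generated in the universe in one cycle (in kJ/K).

T_H = 721 °F → (721 − 32) × 5/9 = 382.78 °C = 655.93 K.
W = η·Q_H = 0.181 × 182 = 32.94 kJ, so Q_C = Q_H − W = 149.1 kJ.
The hot reservoir loses entropy Q_H/T_H = 182/655.93 = 0.2775 kJ/K; the cold reservoir gains Q_C/T_C = 149.1/310.00 = 0.4808 kJ/K.
ΔS_univ = −Q_H/T_H + Q_C/T_C = 0.203 kJ/K (> 0, since η = 0.181 < η_Carnot = 0.527).

ΔS_univ ≈ 0.203 kJ/K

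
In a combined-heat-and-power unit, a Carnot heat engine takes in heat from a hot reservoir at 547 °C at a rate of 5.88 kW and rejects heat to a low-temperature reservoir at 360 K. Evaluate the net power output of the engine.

T_H = 547 °C → 547 + 273.15 = 820.15 K.
The Carnot efficiency is η = 1 − T_C/T_H = 1 − 360.00/820.15 = 0.5611.
W = η·Q_H = 0.5611 × 5.88 = 3.30 kW.

Ẇ ≈ 3.30 kW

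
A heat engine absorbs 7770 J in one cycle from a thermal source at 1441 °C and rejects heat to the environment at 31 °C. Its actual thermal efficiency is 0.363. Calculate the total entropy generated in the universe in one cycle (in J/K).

T_H = 1441 °C → 1441 + 273.15 = 1714.15 K.
T_C = 31 °C → 31 + 273.15 = 304.15 K.
W = η·Q_H = 0.363 × 7770 = 2821 J, so Q_C = Q_H − W = 4949 J.
Entropy balance on the reservoirs: −Q_H/T_H = -4.533 J/K, +Q_C/T_C = 16.27 J/K.
ΔS_univ = −Q_H/T_H + Q_C/T_C = 11.74 J/K (> 0, since η = 0.363 < η_Carnot = 0.823).

ΔS_univ ≈ 11.74 J/K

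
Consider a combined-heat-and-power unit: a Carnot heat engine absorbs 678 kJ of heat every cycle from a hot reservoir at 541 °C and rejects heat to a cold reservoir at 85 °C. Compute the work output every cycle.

T_H = 541 °C → 541 + 273.15 = 814.15 K.
T_C = 85 °C → 85 + 273.15 = 358.15 K.
For a reversible engine, η = 1 − T_C/T_H = 1 − 358.15/814.15 = 0.5601.
W = η·Q_H = 0.5601 × 678 = 380 kJ.

W ≈ 380 kJ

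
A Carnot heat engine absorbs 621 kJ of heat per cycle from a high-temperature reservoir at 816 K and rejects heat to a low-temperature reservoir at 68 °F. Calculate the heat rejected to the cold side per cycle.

Q_C ≈ 223 kJ

T_C = 68 °F → (68 − 32) × 5/9 = 20.00 °C = 293.15 K.
The Carnot efficiency is η = 1 − T_C/T_H = 1 − 293.15/816.00 = 0.6407.
For a reversible cycle Q_C/Q_H = T_C/T_H, so Q_C = 621 × 293.15/816.00 = 223 kJ.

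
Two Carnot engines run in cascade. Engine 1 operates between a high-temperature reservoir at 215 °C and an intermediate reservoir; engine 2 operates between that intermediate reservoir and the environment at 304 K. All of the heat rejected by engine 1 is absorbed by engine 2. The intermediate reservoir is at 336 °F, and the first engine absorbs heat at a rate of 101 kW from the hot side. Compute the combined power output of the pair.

T_H = 215 °C → 215 + 273.15 = 488.15 K.
Two reversible stages in series are equivalent to a single Carnot engine between T_H and T_C, so η_total = 1 − T_C/T_H = 1 − 304.00/488.15 = 0.3772.
W_total = η_total · Q_H = 0.3772 × 101 = 38.1 kW.

Ẇ_total ≈ 38.1 kW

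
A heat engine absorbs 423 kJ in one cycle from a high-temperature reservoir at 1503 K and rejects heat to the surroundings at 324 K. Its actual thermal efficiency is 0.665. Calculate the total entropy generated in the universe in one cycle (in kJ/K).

ΔS_univ ≈ 0.156 kJ/K

W = η·Q_H = 0.665 × 423 = 281.3 kJ, so Q_C = Q_H − W = 141.7 kJ.
Reservoir entropy changes: ΔS_H = −Q_H/T_H = −423/1503.00 = -0.2814 kJ/K and ΔS_C = +Q_C/T_C = 141.7/324.00 = 0.4374 kJ/K.
ΔS_univ = −Q_H/T_H + Q_C/T_C = 0.156 kJ/K (> 0, since η = 0.665 < η_Carnot = 0.784).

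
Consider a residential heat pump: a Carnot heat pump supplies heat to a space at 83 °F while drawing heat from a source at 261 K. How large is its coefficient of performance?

T_H = 83 °F → (83 − 32) × 5/9 = 28.33 °C = 301.48 K.
Reversible heating COP: COP_HP = T_H/(T_H − T_C) = 301.48/(301.48 − 261.00) = 7.45.

COP_HP ≈ 7.45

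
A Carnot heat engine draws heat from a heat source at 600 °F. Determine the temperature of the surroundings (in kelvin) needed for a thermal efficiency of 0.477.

T_H = 600 °F → (600 − 32) × 5/9 = 315.56 °C = 588.71 K.
From η = 1 − T_C/T_H, T_C = T_H·(1 − η) = 588.71 × (1 − 0.477) = 308 K.

T_C ≈ 308 K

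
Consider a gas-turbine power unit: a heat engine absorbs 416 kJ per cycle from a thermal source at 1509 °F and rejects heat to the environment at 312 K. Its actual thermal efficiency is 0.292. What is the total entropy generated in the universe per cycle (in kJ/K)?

ΔS_univ ≈ 0.564 kJ/K

T_H = 1509 °F → (1509 − 32) × 5/9 = 820.56 °C = 1093.71 K.
W = η·Q_H = 0.292 × 416 = 121.5 kJ, so Q_C = Q_H − W = 294.5 kJ.
Reservoir entropy changes: ΔS_H = −Q_H/T_H = −416/1093.71 = -0.3804 kJ/K and ΔS_C = +Q_C/T_C = 294.5/312.00 = 0.9440 kJ/K.
ΔS_univ = −Q_H/T_H + Q_C/T_C = 0.564 kJ/K (> 0, since η = 0.292 < η_Carnot = 0.715).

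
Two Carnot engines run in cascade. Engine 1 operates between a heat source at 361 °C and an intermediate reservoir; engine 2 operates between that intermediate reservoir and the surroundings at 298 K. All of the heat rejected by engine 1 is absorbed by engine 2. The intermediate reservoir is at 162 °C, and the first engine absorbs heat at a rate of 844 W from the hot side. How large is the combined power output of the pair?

T_H = 361 °C → 361 + 273.15 = 634.15 K.
Two reversible stages in series are equivalent to a single Carnot engine between T_H and T_C, so η_total = 1 − T_C/T_H = 1 − 298.00/634.15 = 0.5301.
W_total = η_total · Q_H = 0.5301 × 844 = 447 W.

Ẇ_total ≈ 447 W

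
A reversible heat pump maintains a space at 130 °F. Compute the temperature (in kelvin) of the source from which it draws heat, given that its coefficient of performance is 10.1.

T_C ≈ 295 K

T_H = 130 °F → (130 − 32) × 5/9 = 54.44 °C = 327.59 K.
COP_HP = T_H/(T_H − T_C) ⇒ T_C = T_H·(COP_HP − 1)/COP_HP = 327.59 × (10.1 − 1)/10.1 = 295 K.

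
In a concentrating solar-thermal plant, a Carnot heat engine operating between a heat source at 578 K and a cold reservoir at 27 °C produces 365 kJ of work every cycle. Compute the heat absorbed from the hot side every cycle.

T_C = 27 °C → 27 + 273.15 = 300.15 K.
Carnot efficiency: η = 1 − T_C/T_H = 1 − 300.15/578.00 = 0.4807.
Q_H = W/η = 365/0.4807 = 759.3 kJ.

Q_H ≈ 759.3 kJ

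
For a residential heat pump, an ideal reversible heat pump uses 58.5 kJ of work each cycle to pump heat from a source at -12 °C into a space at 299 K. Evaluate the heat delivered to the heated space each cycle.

Q_H ≈ 462 kJ

T_C = -12 °C → -12 + 273.15 = 261.15 K.
The Carnot heat-pump COP is COP_HP = T_H/(T_H − T_C) = 299.00/37.85 = 7.8996.
Q_H = COP_HP · W = 7.8996 × 58.5 = 462 kJ.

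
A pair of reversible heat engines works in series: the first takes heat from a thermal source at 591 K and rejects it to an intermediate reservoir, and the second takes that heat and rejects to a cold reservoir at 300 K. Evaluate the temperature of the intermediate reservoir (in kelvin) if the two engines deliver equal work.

For reversible stages Q_m = Q_H·(T_m/T_H). Setting W₁ = Q_H(1 − T_m/T_H) equal to W₂ = Q_m(1 − T_C/T_m) = Q_H·(T_m − T_C)/T_H gives T_H − T_m = T_m − T_C, so T_m = (T_H + T_C)/2 = (591.00 + 300.00)/2 = 446 K.

T_m ≈ 446 K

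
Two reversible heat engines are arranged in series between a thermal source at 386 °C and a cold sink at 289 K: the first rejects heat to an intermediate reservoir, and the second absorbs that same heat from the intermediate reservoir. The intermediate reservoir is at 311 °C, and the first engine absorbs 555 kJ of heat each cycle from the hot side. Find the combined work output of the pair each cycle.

T_H = 386 °C → 386 + 273.15 = 659.15 K.
Two reversible stages in series are equivalent to a single Carnot engine between T_H and T_C, so η_total = 1 − T_C/T_H = 1 − 289.00/659.15 = 0.5616.
W_total = η_total · Q_H = 0.5616 × 555 = 312 kJ.

W_total ≈ 312 kJ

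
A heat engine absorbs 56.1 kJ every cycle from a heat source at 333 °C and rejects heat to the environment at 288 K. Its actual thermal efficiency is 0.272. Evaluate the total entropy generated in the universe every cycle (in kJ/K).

ΔS_univ ≈ 0.0493 kJ/K

T_H = 333 °C → 333 + 273.15 = 606.15 K.
W = η·Q_H = 0.272 × 56.1 = 15.26 kJ, so Q_C = Q_H − W = 40.84 kJ.
Reservoir entropy changes: ΔS_H = −Q_H/T_H = −56.1/606.15 = -0.09255 kJ/K and ΔS_C = +Q_C/T_C = 40.84/288.00 = 0.1418 kJ/K.
ΔS_univ = −Q_H/T_H + Q_C/T_C = 0.0493 kJ/K (> 0, since η = 0.272 < η_Carnot = 0.525).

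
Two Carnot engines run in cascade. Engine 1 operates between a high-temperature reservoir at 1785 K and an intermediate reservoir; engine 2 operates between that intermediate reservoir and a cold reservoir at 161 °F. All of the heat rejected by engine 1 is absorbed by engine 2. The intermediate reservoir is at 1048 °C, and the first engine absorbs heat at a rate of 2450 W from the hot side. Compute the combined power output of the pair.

T_C = 161 °F → (161 − 32) × 5/9 = 71.67 °C = 344.82 K.
Two reversible stages in series are equivalent to a single Carnot engine between T_H and T_C, so η_total = 1 − T_C/T_H = 1 − 344.82/1785.00 = 0.8068.
W_total = η_total · Q_H = 0.8068 × 2450 = 1977 W.

Ẇ_total ≈ 1977 W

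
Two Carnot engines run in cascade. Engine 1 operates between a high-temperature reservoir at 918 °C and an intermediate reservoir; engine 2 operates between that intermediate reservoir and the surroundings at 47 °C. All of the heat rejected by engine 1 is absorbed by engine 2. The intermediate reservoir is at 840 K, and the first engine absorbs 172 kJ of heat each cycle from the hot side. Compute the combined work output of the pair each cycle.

T_H = 918 °C → 918 + 273.15 = 1191.15 K.
T_C = 47 °C → 47 + 273.15 = 320.15 K.
Two reversible stages in series are equivalent to a single Carnot engine between T_H and T_C, so η_total = 1 − T_C/T_H = 1 − 320.15/1191.15 = 0.7312.
W_total = η_total · Q_H = 0.7312 × 172 = 125.8 kJ.

W_total ≈ 125.8 kJ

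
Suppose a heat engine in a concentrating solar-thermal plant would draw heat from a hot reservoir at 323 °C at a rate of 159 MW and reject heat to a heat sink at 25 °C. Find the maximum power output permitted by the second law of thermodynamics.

Ẇ_max ≈ 79.5 MW

T_H = 323 °C → 323 + 273.15 = 596.15 K.
T_C = 25 °C → 25 + 273.15 = 298.15 K.
By the Carnot theorem, η_max = 1 − T_C/T_H = 1 − 298.15/596.15 = 0.4999.
W_max = η_max · Q_H = 0.4999 × 159 = 79.5 MW.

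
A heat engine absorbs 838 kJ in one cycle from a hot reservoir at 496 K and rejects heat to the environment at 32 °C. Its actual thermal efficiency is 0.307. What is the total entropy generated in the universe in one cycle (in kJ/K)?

ΔS_univ ≈ 0.214 kJ/K

T_C = 32 °C → 32 + 273.15 = 305.15 K.
W = η·Q_H = 0.307 × 838 = 257.3 kJ, so Q_C = Q_H − W = 580.7 kJ.
Reservoir entropy changes: ΔS_H = −Q_H/T_H = −838/496.00 = -1.690 kJ/K and ΔS_C = +Q_C/T_C = 580.7/305.15 = 1.903 kJ/K.
ΔS_univ = −Q_H/T_H + Q_C/T_C = 0.214 kJ/K (> 0, since η = 0.307 < η_Carnot = 0.385).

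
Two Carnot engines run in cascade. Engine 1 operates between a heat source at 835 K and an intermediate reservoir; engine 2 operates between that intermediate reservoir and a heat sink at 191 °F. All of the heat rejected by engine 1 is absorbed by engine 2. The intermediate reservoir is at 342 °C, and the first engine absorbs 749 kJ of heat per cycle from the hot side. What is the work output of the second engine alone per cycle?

W₂ ≈ 228 kJ

T_C = 191 °F → (191 − 32) × 5/9 = 88.33 °C = 361.48 K.
T_m = 342 °C → 342 + 273.15 = 615.15 K.
Heat entering the second stage: Q_m = Q_H·(T_m/T_H) = 749 × 615.15/835.00 = 552 kJ.
Second-stage efficiency η₂ = 1 − T_C/T_m = 1 − 361.48/615.15 = 0.4124, so W₂ = η₂·Q_m = 228 kJ.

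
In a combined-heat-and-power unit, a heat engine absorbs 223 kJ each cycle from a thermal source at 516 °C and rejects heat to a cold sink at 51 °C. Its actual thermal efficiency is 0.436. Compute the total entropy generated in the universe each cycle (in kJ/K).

T_H = 516 °C → 516 + 273.15 = 789.15 K.
T_C = 51 °C → 51 + 273.15 = 324.15 K.
W = η·Q_H = 0.436 × 223 = 97.23 kJ, so Q_C = Q_H − W = 125.8 kJ.
Entropy balance on the reservoirs: −Q_H/T_H = -0.2826 kJ/K, +Q_C/T_C = 0.3880 kJ/K.
ΔS_univ = −Q_H/T_H + Q_C/T_C = 0.1054 kJ/K (> 0, since η = 0.436 < η_Carnot = 0.589).

ΔS_univ ≈ 0.1054 kJ/K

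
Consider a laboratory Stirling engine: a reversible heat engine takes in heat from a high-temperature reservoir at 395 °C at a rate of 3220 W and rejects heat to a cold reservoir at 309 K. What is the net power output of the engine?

Ẇ ≈ 1731 W

T_H = 395 °C → 395 + 273.15 = 668.15 K.
Since the cycle is reversible, η = 1 − T_C/T_H = 1 − 309.00/668.15 = 0.5375.
W = η·Q_H = 0.5375 × 3220 = 1731 W.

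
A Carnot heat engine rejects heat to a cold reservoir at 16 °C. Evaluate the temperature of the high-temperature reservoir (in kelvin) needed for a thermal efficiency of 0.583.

T_C = 16 °C → 16 + 273.15 = 289.15 K.
From η = 1 − T_C/T_H, solving for T_H gives T_H = T_C/(1 − η) = 289.15/(1 − 0.583) = 693 K.

T_H ≈ 693 K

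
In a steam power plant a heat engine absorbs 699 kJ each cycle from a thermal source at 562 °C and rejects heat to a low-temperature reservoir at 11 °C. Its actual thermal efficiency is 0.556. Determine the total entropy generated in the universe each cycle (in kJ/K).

ΔS_univ ≈ 0.255 kJ/K

T_H = 562 °C → 562 + 273.15 = 835.15 K.
T_C = 11 °C → 11 + 273.15 = 284.15 K.
W = η·Q_H = 0.556 × 699 = 388.6 kJ, so Q_C = Q_H − W = 310.4 kJ.
Entropy balance on the reservoirs: −Q_H/T_H = -0.8370 kJ/K, +Q_C/T_C = 1.092 kJ/K.
ΔS_univ = −Q_H/T_H + Q_C/T_C = 0.255 kJ/K (> 0, since η = 0.556 < η_Carnot = 0.660).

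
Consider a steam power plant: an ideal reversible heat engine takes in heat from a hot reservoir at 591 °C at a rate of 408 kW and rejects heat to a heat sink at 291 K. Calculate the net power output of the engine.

T_H = 591 °C → 591 + 273.15 = 864.15 K.
Since the cycle is reversible, η = 1 − T_C/T_H = 1 − 291.00/864.15 = 0.6633.
W = η·Q_H = 0.6633 × 408 = 270.6 kW.

Ẇ ≈ 270.6 kW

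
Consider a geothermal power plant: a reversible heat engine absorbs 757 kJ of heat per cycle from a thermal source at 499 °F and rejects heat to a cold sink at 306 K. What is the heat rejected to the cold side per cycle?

T_H = 499 °F → (499 − 32) × 5/9 = 259.44 °C = 532.59 K.
η_rev = 1 − T_C/T_H = 1 − 306.00/532.59 = 0.4255.
For a reversible cycle Q_C/Q_H = T_C/T_H, so Q_C = 757 × 306.00/532.59 = 435 kJ.

Q_C ≈ 435 kJ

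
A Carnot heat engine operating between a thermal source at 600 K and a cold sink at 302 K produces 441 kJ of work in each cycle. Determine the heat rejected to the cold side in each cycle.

Since the cycle is reversible, η = 1 − T_C/T_H = 1 − 302.00/600.00 = 0.4967.
Since Q_C/Q_H = T_C/T_H and Q_H = W/η, Q_C = W·T_C/(T_H − T_C) = 441 × 302.00/298.00 = 446.9 kJ.

Q_C ≈ 446.9 kJ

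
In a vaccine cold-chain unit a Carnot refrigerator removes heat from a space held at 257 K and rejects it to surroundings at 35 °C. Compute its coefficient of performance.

T_H = 35 °C → 35 + 273.15 = 308.15 K.
The reversible coefficient of performance is COP_R = T_C/(T_H − T_C) = 257.00/(308.15 − 257.00) = 5.024.

COP_R ≈ 5.024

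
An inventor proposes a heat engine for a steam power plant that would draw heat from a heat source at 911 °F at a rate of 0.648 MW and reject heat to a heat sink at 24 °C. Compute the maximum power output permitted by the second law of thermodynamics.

T_H = 911 °F → (911 − 32) × 5/9 = 488.33 °C = 761.48 K.
T_C = 24 °C → 24 + 273.15 = 297.15 K.
The upper bound on efficiency is η_max = 1 − T_C/T_H = 1 − 297.15/761.48 = 0.6098.
W_max = η_max · Q_H = 0.6098 × 0.648 = 0.395 MW.

Ẇ_max ≈ 0.395 MW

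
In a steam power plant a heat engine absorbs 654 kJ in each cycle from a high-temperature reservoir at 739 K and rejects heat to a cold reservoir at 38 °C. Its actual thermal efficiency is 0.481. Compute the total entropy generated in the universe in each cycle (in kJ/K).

T_C = 38 °C → 38 + 273.15 = 311.15 K.
W = η·Q_H = 0.481 × 654 = 314.6 kJ, so Q_C = Q_H − W = 339.4 kJ.
Reservoir entropy changes: ΔS_H = −Q_H/T_H = −654/739.00 = -0.8850 kJ/K and ΔS_C = +Q_C/T_C = 339.4/311.15 = 1.091 kJ/K.
ΔS_univ = −Q_H/T_H + Q_C/T_C = 0.206 kJ/K (> 0, since η = 0.481 < η_Carnot = 0.579).

ΔS_univ ≈ 0.206 kJ/K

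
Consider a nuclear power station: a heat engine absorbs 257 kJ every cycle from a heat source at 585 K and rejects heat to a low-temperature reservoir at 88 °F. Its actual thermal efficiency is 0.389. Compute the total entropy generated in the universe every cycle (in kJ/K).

ΔS_univ ≈ 0.07678 kJ/K

T_C = 88 °F → (88 − 32) × 5/9 = 31.11 °C = 304.26 K.
W = η·Q_H = 0.389 × 257 = 99.97 kJ, so Q_C = Q_H − W = 157.0 kJ.
The hot reservoir loses entropy Q_H/T_H = 257/585.00 = 0.4393 kJ/K; the cold reservoir gains Q_C/T_C = 157.0/304.26 = 0.5161 kJ/K.
ΔS_univ = −Q_H/T_H + Q_C/T_C = 0.07678 kJ/K (> 0, since η = 0.389 < η_Carnot = 0.480).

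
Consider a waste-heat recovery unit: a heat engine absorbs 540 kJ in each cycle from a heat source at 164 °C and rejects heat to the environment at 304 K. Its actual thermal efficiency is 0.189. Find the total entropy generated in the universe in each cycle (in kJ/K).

T_H = 164 °C → 164 + 273.15 = 437.15 K.
W = η·Q_H = 0.189 × 540 = 102.1 kJ, so Q_C = Q_H − W = 437.9 kJ.
The hot reservoir loses entropy Q_H/T_H = 540/437.15 = 1.235 kJ/K; the cold reservoir gains Q_C/T_C = 437.9/304.00 = 1.441 kJ/K.
ΔS_univ = −Q_H/T_H + Q_C/T_C = 0.2053 kJ/K (> 0, since η = 0.189 < η_Carnot = 0.305).

ΔS_univ ≈ 0.2053 kJ/K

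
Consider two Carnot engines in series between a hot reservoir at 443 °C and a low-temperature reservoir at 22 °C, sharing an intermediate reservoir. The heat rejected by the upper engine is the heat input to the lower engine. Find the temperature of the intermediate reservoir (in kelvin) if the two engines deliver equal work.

T_H = 443 °C → 443 + 273.15 = 716.15 K.
T_C = 22 °C → 22 + 273.15 = 295.15 K.
For reversible stages Q_m = Q_H·(T_m/T_H). Setting W₁ = Q_H(1 − T_m/T_H) equal to W₂ = Q_m(1 − T_C/T_m) = Q_H·(T_m − T_C)/T_H gives T_H − T_m = T_m − T_C, so T_m = (T_H + T_C)/2 = (716.15 + 295.15)/2 = 506 K.

T_m ≈ 506 K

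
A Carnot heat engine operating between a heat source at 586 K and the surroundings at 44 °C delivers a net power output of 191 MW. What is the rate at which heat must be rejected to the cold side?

Q̇_C ≈ 225 MW

T_C = 44 °C → 44 + 273.15 = 317.15 K.
For a reversible engine, η = 1 − T_C/T_H = 1 − 317.15/586.00 = 0.4588.
Since Q_C/Q_H = T_C/T_H and Q_H = W/η, Q_C = W·T_C/(T_H − T_C) = 191 × 317.15/268.85 = 225 MW.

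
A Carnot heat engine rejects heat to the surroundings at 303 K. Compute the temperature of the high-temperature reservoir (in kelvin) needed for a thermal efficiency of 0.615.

T_H ≈ 787 K

From η = 1 − T_C/T_H, solving for T_H gives T_H = T_C/(1 − η) = 303.00/(1 − 0.615) = 787 K.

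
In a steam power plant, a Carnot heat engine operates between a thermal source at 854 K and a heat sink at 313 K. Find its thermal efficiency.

η_rev = 1 − T_C/T_H = 1 − 313.00/854.00 = 0.633.

η ≈ 0.633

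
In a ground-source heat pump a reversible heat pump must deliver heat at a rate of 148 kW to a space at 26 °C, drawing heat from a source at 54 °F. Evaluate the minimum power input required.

Ẇ_in ≈ 6.816 kW

T_H = 26 °C → 26 + 273.15 = 299.15 K.
T_C = 54 °F → (54 − 32) × 5/9 = 12.22 °C = 285.37 K.
The Carnot heat-pump COP is COP_HP = T_H/(T_H − T_C) = 299.15/13.78 = 21.7125.
W = Q_H/COP_HP = 148/21.7125 = 6.816 kW.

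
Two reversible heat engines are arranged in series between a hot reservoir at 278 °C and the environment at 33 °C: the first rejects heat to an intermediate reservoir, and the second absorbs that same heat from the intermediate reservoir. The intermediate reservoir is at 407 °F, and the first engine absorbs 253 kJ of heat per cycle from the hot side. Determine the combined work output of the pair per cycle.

W_total ≈ 112.5 kJ

T_H = 278 °C → 278 + 273.15 = 551.15 K.
T_C = 33 °C → 33 + 273.15 = 306.15 K.
Two reversible stages in series are equivalent to a single Carnot engine between T_H and T_C, so η_total = 1 − T_C/T_H = 1 − 306.15/551.15 = 0.4445.
W_total = η_total · Q_H = 0.4445 × 253 = 112.5 kJ.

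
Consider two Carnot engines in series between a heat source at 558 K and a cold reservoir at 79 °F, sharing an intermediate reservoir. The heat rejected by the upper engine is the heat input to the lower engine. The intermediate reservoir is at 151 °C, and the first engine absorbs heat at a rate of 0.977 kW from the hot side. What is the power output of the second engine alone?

T_C = 79 °F → (79 − 32) × 5/9 = 26.11 °C = 299.26 K.
T_m = 151 °C → 151 + 273.15 = 424.15 K.
Heat entering the second stage: Q_m = Q_H·(T_m/T_H) = 0.977 × 424.15/558.00 = 0.7426 kW.
Second-stage efficiency η₂ = 1 − T_C/T_m = 1 − 299.26/424.15 = 0.2944, so W₂ = η₂·Q_m = 0.2187 kW.

Ẇ₂ ≈ 0.2187 kW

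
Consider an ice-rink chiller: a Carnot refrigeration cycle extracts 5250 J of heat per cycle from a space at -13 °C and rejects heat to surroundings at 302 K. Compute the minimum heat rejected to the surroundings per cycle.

T_C = -13 °C → -13 + 273.15 = 260.15 K.
For a reversible cycle Q_H/Q_C = T_H/T_C, so Q_H = Q_C·T_H/T_C = 5250 × 302.00/260.15 = 6095 J.

Q_H ≈ 6095 J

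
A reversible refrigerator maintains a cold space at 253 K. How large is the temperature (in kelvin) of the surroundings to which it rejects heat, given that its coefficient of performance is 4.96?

COP_R = T_C/(T_H − T_C) ⇒ T_H = T_C·(1 + 1/COP_R) = 253.00 × (1 + 1/4.96) = 304 K.

T_H ≈ 304 K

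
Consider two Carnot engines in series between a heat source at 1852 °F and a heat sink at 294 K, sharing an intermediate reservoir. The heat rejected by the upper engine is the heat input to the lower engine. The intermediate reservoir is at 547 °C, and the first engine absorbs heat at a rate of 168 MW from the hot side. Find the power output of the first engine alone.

Ẇ₁ ≈ 60.7 MW

T_H = 1852 °F → (1852 − 32) × 5/9 = 1011.11 °C = 1284.26 K.
T_m = 547 °C → 547 + 273.15 = 820.15 K.
First-stage efficiency η₁ = 1 − T_m/T_H = 1 − 820.15/1284.26 = 0.3614.
W₁ = η₁·Q_H = 0.3614 × 168 = 60.7 MW.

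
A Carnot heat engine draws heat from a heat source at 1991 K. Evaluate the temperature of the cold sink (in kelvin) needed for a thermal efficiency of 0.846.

T_C ≈ 306.6 K

From η = 1 − T_C/T_H, T_C = T_H·(1 − η) = 1991.00 × (1 − 0.846) = 306.6 K.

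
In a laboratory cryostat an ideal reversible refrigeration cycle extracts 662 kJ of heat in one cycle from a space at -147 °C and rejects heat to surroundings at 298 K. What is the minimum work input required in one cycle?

T_C = -147 °C → -147 + 273.15 = 126.15 K.
The reversible coefficient of performance is COP_R = T_C/(T_H − T_C) = 126.15/171.85 = 0.7341.
W = Q_C/COP_R = 662/0.7341 = 902 kJ.

W_in ≈ 902 kJ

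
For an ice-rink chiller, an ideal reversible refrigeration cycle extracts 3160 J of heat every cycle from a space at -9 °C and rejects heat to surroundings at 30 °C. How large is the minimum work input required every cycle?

T_H = 30 °C → 30 + 273.15 = 303.15 K.
T_C = -9 °C → -9 + 273.15 = 264.15 K.
COP_R = T_C/(T_H − T_C) = 264.15/39.00 = 6.7731.
W = Q_C/COP_R = 3160/6.7731 = 467 J.

W_in ≈ 467 J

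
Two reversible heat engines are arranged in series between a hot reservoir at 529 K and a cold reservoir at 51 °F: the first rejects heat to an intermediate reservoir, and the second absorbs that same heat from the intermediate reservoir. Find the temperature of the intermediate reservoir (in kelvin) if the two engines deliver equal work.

T_m ≈ 406 K

T_C = 51 °F → (51 − 32) × 5/9 = 10.56 °C = 283.71 K.
For reversible stages Q_m = Q_H·(T_m/T_H). Setting W₁ = Q_H(1 − T_m/T_H) equal to W₂ = Q_m(1 − T_C/T_m) = Q_H·(T_m − T_C)/T_H gives T_H − T_m = T_m − T_C, so T_m = (T_H + T_C)/2 = (529.00 + 283.71)/2 = 406 K.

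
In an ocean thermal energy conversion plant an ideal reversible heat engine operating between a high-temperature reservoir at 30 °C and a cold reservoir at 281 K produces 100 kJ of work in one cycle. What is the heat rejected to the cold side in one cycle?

T_H = 30 °C → 30 + 273.15 = 303.15 K.
Carnot efficiency: η = 1 − T_C/T_H = 1 − 281.00/303.15 = 0.0731.
Since Q_C/Q_H = T_C/T_H and Q_H = W/η, Q_C = W·T_C/(T_H − T_C) = 100 × 281.00/22.15 = 1270 kJ.

Q_C ≈ 1270 kJ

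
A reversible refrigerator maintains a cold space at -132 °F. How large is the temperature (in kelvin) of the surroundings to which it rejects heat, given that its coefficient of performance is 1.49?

T_H ≈ 304.2 K

T_C = -132 °F → (-132 − 32) × 5/9 = -91.11 °C = 182.04 K.
COP_R = T_C/(T_H − T_C) ⇒ T_H = T_C·(1 + 1/COP_R) = 182.04 × (1 + 1/1.49) = 304.2 K.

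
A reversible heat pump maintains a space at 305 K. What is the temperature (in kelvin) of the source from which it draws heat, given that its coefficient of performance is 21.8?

T_C ≈ 291.0 K

COP_HP = T_H/(T_H − T_C) ⇒ T_C = T_H·(COP_HP − 1)/COP_HP = 305.00 × (21.8 − 1)/21.8 = 291.0 K.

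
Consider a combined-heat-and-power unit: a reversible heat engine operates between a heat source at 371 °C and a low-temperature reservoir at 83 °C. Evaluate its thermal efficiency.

T_H = 371 °C → 371 + 273.15 = 644.15 K.
T_C = 83 °C → 83 + 273.15 = 356.15 K.
Carnot efficiency: η = 1 − T_C/T_H = 1 − 356.15/644.15 = 0.447.

η ≈ 0.447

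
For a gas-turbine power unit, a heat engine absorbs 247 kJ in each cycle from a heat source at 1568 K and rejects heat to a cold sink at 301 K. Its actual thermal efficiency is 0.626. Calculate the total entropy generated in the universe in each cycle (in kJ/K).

ΔS_univ ≈ 0.149 kJ/K

W = η·Q_H = 0.626 × 247 = 154.6 kJ, so Q_C = Q_H − W = 92.38 kJ.
Entropy balance on the reservoirs: −Q_H/T_H = -0.1575 kJ/K, +Q_C/T_C = 0.3069 kJ/K.
ΔS_univ = −Q_H/T_H + Q_C/T_C = 0.149 kJ/K (> 0, since η = 0.626 < η_Carnot = 0.808).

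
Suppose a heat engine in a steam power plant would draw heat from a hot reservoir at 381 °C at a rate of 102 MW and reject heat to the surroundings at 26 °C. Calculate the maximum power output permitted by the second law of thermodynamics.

Ẇ_max ≈ 55.4 MW

T_H = 381 °C → 381 + 273.15 = 654.15 K.
T_C = 26 °C → 26 + 273.15 = 299.15 K.
The upper bound on efficiency is η_max = 1 − T_C/T_H = 1 − 299.15/654.15 = 0.5427.
W_max = η_max · Q_H = 0.5427 × 102 = 55.4 MW.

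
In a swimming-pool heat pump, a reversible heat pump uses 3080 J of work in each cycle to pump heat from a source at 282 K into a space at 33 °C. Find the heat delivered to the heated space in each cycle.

Q_H ≈ 39000 J

T_H = 33 °C → 33 + 273.15 = 306.15 K.
Reversible heating COP: COP_HP = T_H/(T_H − T_C) = 306.15/24.15 = 12.6770.
Q_H = COP_HP · W = 12.6770 × 3080 = 39000 J.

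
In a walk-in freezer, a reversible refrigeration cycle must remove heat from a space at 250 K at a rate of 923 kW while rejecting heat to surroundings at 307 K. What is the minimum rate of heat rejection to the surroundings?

Q̇_H ≈ 1133 kW

For a reversible cycle Q_H/Q_C = T_H/T_C, so Q_H = Q_C·T_H/T_C = 923 × 307.00/250.00 = 1133 kW.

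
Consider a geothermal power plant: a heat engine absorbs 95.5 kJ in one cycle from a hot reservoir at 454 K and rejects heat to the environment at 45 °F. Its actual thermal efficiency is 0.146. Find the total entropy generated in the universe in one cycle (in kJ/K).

T_C = 45 °F → (45 − 32) × 5/9 = 7.22 °C = 280.37 K.
W = η·Q_H = 0.146 × 95.5 = 13.94 kJ, so Q_C = Q_H − W = 81.56 kJ.
Reservoir entropy changes: ΔS_H = −Q_H/T_H = −95.5/454.00 = -0.2104 kJ/K and ΔS_C = +Q_C/T_C = 81.56/280.37 = 0.2909 kJ/K.
ΔS_univ = −Q_H/T_H + Q_C/T_C = 0.08054 kJ/K (> 0, since η = 0.146 < η_Carnot = 0.382).

ΔS_univ ≈ 0.08054 kJ/K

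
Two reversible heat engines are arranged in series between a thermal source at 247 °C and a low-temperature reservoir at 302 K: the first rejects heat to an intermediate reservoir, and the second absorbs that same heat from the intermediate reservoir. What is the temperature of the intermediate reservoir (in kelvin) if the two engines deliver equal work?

T_H = 247 °C → 247 + 273.15 = 520.15 K.
For reversible stages Q_m = Q_H·(T_m/T_H). Setting W₁ = Q_H(1 − T_m/T_H) equal to W₂ = Q_m(1 − T_C/T_m) = Q_H·(T_m − T_C)/T_H gives T_H − T_m = T_m − T_C, so T_m = (T_H + T_C)/2 = (520.15 + 302.00)/2 = 411 K.

T_m ≈ 411 K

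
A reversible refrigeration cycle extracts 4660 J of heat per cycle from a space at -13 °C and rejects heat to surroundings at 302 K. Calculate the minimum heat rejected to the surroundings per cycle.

T_C = -13 °C → -13 + 273.15 = 260.15 K.
For a reversible cycle Q_H/Q_C = T_H/T_C, so Q_H = Q_C·T_H/T_C = 4660 × 302.00/260.15 = 5410 J.

Q_H ≈ 5410 J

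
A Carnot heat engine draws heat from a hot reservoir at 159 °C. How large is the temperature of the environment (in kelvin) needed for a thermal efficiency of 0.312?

T_C ≈ 297 K

T_H = 159 °C → 159 + 273.15 = 432.15 K.
From η = 1 − T_C/T_H, T_C = T_H·(1 − η) = 432.15 × (1 − 0.312) = 297 K.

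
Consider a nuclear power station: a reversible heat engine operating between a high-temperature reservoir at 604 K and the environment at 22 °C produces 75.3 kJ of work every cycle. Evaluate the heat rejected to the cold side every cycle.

Q_C ≈ 71.96 kJ

T_C = 22 °C → 22 + 273.15 = 295.15 K.
η_rev = 1 − T_C/T_H = 1 − 295.15/604.00 = 0.5113.
Since Q_C/Q_H = T_C/T_H and Q_H = W/η, Q_C = W·T_C/(T_H − T_C) = 75.3 × 295.15/308.85 = 71.96 kJ.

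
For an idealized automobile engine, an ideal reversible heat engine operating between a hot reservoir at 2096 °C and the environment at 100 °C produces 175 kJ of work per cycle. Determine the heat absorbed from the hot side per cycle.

Q_H ≈ 208 kJ

T_H = 2096 °C → 2096 + 273.15 = 2369.15 K.
T_C = 100 °C → 100 + 273.15 = 373.15 K.
η_rev = 1 − T_C/T_H = 1 − 373.15/2369.15 = 0.8425.
Q_H = W/η = 175/0.8425 = 208 kJ.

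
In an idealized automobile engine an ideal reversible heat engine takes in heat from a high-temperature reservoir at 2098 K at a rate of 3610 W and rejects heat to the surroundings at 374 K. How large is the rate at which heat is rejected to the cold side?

The Carnot efficiency is η = 1 − T_C/T_H = 1 − 374.00/2098.00 = 0.8217.
For a reversible cycle Q_C/Q_H = T_C/T_H, so Q_C = 3610 × 374.00/2098.00 = 644 W.

Q̇_C ≈ 644 W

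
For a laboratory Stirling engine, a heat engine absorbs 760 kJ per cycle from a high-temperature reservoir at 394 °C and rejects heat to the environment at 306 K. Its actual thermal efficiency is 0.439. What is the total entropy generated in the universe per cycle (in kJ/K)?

T_H = 394 °C → 394 + 273.15 = 667.15 K.
W = η·Q_H = 0.439 × 760 = 333.6 kJ, so Q_C = Q_H − W = 426.4 kJ.
The hot reservoir loses entropy Q_H/T_H = 760/667.15 = 1.139 kJ/K; the cold reservoir gains Q_C/T_C = 426.4/306.00 = 1.393 kJ/K.
ΔS_univ = −Q_H/T_H + Q_C/T_C = 0.2542 kJ/K (> 0, since η = 0.439 < η_Carnot = 0.541).

ΔS_univ ≈ 0.2542 kJ/K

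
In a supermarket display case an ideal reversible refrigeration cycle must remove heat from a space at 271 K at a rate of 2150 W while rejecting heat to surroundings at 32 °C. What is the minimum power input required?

Ẇ_in ≈ 270.9 W

T_H = 32 °C → 32 + 273.15 = 305.15 K.
For a reversible refrigerator, COP_R = T_C/(T_H − T_C) = 271.00/34.15 = 7.9356.
W = Q_C/COP_R = 2150/7.9356 = 270.9 W.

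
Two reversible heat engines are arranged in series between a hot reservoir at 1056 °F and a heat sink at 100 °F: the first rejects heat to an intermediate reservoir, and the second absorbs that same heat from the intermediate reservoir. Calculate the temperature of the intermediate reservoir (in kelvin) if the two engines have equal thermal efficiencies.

T_m ≈ 512 K

T_H = 1056 °F → (1056 − 32) × 5/9 = 568.89 °C = 842.04 K.
T_C = 100 °F → (100 − 32) × 5/9 = 37.78 °C = 310.93 K.
Equal efficiencies require 1 − T_m/T_H = 1 − T_C/T_m, i.e. T_m/T_H = T_C/T_m, so T_m = √(T_H·T_C) = √(842.04 × 310.93) = 512 K.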